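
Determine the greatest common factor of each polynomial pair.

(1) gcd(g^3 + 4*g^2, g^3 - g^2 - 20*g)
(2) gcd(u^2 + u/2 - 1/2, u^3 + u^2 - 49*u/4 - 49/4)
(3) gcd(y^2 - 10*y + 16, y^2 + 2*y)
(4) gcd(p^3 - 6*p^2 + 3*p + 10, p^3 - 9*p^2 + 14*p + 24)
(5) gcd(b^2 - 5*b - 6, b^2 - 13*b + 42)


(1) = gcd(g^2*(g + 4), g*(g - 5)*(g + 4)) = g^2 + 4*g
(2) = u + 1
(3) = 1
(4) = p + 1
(5) = gcd((b - 6)*(b + 1), (b - 7)*(b - 6)) = b - 6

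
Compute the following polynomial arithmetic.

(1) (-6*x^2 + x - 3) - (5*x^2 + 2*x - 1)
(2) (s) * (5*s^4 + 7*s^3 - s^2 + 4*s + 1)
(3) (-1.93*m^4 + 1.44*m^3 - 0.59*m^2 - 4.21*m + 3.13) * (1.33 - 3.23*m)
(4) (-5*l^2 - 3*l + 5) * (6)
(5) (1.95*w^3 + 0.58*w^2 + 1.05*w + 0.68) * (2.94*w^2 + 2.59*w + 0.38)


(1) = -11*x^2 - x - 2
(2) = 5*s^5 + 7*s^4 - s^3 + 4*s^2 + s
(3) = 6.2339*m^5 - 7.2181*m^4 + 3.8209*m^3 + 12.8136*m^2 - 15.7092*m + 4.1629
(4) = -30*l^2 - 18*l + 30
(5) = 5.733*w^5 + 6.7557*w^4 + 5.3302*w^3 + 4.9391*w^2 + 2.1602*w + 0.2584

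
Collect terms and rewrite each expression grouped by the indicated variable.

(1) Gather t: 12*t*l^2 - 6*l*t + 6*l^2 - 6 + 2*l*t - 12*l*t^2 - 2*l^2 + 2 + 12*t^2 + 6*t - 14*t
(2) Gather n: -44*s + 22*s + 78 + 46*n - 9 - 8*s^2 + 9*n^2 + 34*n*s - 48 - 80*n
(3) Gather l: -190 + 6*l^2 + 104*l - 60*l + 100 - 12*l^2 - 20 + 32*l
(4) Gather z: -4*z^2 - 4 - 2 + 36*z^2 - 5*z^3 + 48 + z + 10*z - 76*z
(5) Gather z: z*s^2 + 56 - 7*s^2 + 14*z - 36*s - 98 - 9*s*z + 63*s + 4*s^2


(1) = 4*l^2 + t^2*(12 - 12*l) + t*(12*l^2 - 4*l - 8) - 4
(2) = 9*n^2 + n*(34*s - 34) - 8*s^2 - 22*s + 21
(3) = -6*l^2 + 76*l - 110
(4) = -5*z^3 + 32*z^2 - 65*z + 42
(5) = -3*s^2 + 27*s + z*(s^2 - 9*s + 14) - 42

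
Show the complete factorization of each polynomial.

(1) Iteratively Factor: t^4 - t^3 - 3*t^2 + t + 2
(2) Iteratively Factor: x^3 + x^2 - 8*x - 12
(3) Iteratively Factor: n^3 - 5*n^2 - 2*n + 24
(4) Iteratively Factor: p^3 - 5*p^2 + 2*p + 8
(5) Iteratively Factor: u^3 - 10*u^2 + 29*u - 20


(1) = (t - 1)*(t^3 - 3*t - 2) = (t - 1)*(t + 1)*(t^2 - t - 2) = (t - 2)*(t - 1)*(t + 1)*(t + 1)
(2) = (x - 3)*(x^2 + 4*x + 4) = (x - 3)*(x + 2)*(x + 2)
(3) = (n - 3)*(n^2 - 2*n - 8) = (n - 4)*(n - 3)*(n + 2)
(4) = (p + 1)*(p^2 - 6*p + 8) = (p - 4)*(p + 1)*(p - 2)
(5) = (u - 1)*(u^2 - 9*u + 20) = (u - 4)*(u - 1)*(u - 5)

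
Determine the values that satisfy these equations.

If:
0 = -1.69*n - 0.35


Then:
n = -0.21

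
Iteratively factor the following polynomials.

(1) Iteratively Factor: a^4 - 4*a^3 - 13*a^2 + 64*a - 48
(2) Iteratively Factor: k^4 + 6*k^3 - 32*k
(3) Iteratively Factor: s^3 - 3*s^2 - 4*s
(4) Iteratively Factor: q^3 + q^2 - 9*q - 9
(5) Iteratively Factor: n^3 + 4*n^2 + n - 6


(1) = (a - 4)*(a^3 - 13*a + 12) = (a - 4)*(a - 3)*(a^2 + 3*a - 4) = (a - 4)*(a - 3)*(a + 4)*(a - 1)
(2) = (k)*(k^3 + 6*k^2 - 32) = k*(k + 4)*(k^2 + 2*k - 8) = k*(k - 2)*(k + 4)*(k + 4)
(3) = (s)*(s^2 - 3*s - 4) = s*(s - 4)*(s + 1)
(4) = (q - 3)*(q^2 + 4*q + 3) = (q - 3)*(q + 3)*(q + 1)
(5) = (n - 1)*(n^2 + 5*n + 6) = (n - 1)*(n + 3)*(n + 2)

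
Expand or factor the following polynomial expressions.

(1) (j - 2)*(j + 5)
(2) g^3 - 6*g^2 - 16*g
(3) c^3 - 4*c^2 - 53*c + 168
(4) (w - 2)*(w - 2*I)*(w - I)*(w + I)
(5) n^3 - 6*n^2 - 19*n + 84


(1) = j^2 + 3*j - 10
(2) = g*(g - 8)*(g + 2)
(3) = (c - 8)*(c - 3)*(c + 7)
(4) = w^4 - 2*w^3 - 2*I*w^3 + w^2 + 4*I*w^2 - 2*w - 2*I*w + 4*I
(5) = (n - 7)*(n - 3)*(n + 4)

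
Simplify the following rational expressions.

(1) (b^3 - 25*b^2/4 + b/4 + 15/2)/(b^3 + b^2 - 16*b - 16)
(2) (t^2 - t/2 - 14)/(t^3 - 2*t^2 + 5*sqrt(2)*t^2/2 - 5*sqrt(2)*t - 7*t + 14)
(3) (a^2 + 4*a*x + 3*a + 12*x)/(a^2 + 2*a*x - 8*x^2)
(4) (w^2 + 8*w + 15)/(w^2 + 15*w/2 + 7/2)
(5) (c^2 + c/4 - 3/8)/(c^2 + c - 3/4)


(1) = (4*b^2 - 29*b + 30)/(4*b^2 - 64)
(2) = (4*t^2 - 2*t - 56)/(4*t^3 + t^2*(-8 + 10*sqrt(2)) + t*(-20*sqrt(2) - 28) + 56)
(3) = (-a - 3)/(-a + 2*x)
(4) = (2*w^2 + 16*w + 30)/(2*w^2 + 15*w + 7)
(5) = (4*c + 3)/(4*c + 6)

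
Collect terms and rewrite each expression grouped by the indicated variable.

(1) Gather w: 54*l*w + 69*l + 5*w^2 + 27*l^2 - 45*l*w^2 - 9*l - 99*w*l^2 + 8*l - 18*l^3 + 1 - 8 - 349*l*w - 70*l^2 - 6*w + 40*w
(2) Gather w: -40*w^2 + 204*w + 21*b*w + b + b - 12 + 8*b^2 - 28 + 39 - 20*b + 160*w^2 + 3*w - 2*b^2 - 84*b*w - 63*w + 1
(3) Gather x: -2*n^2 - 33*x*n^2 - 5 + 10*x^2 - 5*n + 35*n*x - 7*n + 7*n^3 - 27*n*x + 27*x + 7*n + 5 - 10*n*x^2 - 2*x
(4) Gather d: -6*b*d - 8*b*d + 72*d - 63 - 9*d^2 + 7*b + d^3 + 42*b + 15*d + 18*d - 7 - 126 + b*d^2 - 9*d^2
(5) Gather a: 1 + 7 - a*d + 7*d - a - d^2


(1) = -18*l^3 - 43*l^2 + 68*l + w^2*(5 - 45*l) + w*(-99*l^2 - 295*l + 34) - 7
(2) = 6*b^2 - 18*b + 120*w^2 + w*(144 - 63*b)
(3) = 7*n^3 - 2*n^2 - 5*n + x^2*(10 - 10*n) + x*(-33*n^2 + 8*n + 25)
(4) = 49*b + d^3 + d^2*(b - 18) + d*(105 - 14*b) - 196
(5) = a*(-d - 1) - d^2 + 7*d + 8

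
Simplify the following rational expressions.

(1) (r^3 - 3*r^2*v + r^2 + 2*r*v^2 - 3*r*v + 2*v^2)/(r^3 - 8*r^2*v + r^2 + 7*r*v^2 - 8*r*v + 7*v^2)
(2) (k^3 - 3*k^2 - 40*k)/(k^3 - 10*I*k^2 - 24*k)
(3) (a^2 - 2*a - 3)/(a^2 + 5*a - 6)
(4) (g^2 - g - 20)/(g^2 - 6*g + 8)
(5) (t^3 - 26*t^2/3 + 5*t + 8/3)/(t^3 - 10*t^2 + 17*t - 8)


(1) = (r - 2*v)/(r - 7*v)
(2) = (k^2 - 3*k - 40)/(k^2 - 10*I*k - 24)
(3) = (a^2 - 2*a - 3)/(a^2 + 5*a - 6)
(4) = (g^2 - g - 20)/(g^2 - 6*g + 8)
(5) = (3*t + 1)/(3*t - 3)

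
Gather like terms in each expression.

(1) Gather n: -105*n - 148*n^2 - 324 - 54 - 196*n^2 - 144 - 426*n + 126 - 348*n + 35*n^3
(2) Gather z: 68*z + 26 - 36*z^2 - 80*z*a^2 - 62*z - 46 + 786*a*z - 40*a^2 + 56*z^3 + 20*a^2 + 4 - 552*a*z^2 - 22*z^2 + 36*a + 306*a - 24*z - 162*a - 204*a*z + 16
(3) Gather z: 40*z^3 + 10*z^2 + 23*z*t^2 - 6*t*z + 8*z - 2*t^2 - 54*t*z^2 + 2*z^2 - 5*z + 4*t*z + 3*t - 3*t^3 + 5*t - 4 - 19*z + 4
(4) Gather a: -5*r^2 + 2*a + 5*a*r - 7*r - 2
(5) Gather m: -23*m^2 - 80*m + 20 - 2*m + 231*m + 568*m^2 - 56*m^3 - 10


(1) = 35*n^3 - 344*n^2 - 879*n - 396
(2) = -20*a^2 + 180*a + 56*z^3 + z^2*(-552*a - 58) + z*(-80*a^2 + 582*a - 18)
(3) = -3*t^3 - 2*t^2 + 8*t + 40*z^3 + z^2*(12 - 54*t) + z*(23*t^2 - 2*t - 16)
(4) = a*(5*r + 2) - 5*r^2 - 7*r - 2
(5) = -56*m^3 + 545*m^2 + 149*m + 10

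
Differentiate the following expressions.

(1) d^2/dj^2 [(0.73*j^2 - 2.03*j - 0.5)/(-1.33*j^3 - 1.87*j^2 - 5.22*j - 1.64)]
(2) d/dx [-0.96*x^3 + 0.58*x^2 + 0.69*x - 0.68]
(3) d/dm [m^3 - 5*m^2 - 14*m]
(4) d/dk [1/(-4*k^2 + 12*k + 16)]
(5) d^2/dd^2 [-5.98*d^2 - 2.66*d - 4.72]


(1) = (-2.582594*j^6 + 21.545202*j^5 + 71.314866*j^4 + 42.450766*j^3 - 8.382948*j^2 - 14.613024*j - 14.502064)/(2.352637*j^9 + 9.923529*j^8 + 41.653605*j^7 + 93.138163*j^6 + 187.955634*j^5 + 238.383456*j^4 + 249.020328*j^3 + 149.150784*j^2 + 42.119136*j + 4.410944)
(2) = -2.88*x^2 + 1.16*x + 0.69
(3) = 3*m^2 - 10*m - 14
(4) = (2*k - 3)/(4*(-k^2 + 3*k + 4)^2)
(5) = -11.9600000000000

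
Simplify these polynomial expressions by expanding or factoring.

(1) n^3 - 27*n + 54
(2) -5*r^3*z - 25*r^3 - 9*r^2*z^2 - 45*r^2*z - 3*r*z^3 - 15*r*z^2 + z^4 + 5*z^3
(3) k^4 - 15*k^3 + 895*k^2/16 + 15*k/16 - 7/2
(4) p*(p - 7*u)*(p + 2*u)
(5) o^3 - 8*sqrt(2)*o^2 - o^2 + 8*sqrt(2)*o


(1) = (n - 3)^2*(n + 6)
(2) = (-5*r + z)*(r + z)^2*(z + 5)
(3) = (k - 8)*(k - 7)*(k - 1/4)*(k + 1/4)
(4) = p^3 - 5*p^2*u - 14*p*u^2
(5) = o*(o - 1)*(o - 8*sqrt(2))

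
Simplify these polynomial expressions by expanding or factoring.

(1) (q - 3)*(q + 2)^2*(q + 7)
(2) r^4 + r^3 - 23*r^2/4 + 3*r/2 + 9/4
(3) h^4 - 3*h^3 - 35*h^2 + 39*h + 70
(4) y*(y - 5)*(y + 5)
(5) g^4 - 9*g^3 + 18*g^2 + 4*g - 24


(1) = q^4 + 8*q^3 - q^2 - 68*q - 84
(2) = (r - 3/2)*(r - 1)*(r + 1/2)*(r + 3)
(3) = (h - 7)*(h - 2)*(h + 1)*(h + 5)
(4) = y^3 - 25*y
(5) = (g - 6)*(g - 2)^2*(g + 1)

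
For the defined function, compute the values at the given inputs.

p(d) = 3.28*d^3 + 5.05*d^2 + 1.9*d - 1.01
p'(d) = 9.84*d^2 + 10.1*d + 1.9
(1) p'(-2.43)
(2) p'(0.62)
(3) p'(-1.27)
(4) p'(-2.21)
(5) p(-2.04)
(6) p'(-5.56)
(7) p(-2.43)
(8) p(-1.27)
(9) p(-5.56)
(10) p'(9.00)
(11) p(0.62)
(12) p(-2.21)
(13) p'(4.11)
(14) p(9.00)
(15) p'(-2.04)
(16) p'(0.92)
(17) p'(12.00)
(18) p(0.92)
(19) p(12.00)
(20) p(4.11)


(1) = 35.46
(2) = 11.94
(3) = 4.94
(4) = 27.64
(5) = -11.72
(6) = 249.93
(7) = -22.87
(8) = -2.00
(9) = -419.23
(10) = 889.84
(11) = 2.89
(12) = -15.95
(13) = 209.63
(14) = 2816.26
(15) = 22.25
(16) = 19.52
(17) = 1540.06
(18) = 7.57
(19) = 6416.83
(20) = 319.82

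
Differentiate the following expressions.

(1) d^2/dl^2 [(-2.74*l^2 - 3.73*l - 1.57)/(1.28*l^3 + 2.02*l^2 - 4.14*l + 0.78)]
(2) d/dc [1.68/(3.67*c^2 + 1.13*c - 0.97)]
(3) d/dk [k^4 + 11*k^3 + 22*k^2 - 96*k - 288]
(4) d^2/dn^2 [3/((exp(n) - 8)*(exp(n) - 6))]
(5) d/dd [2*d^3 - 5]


(1) = (-8.978432*l^6 - 36.667392*l^5 - 175.852032*l^4 - 142.451608*l^3 + 82.072344*l^2 + 123.444432*l - 76.294824)/(2.097152*l^9 + 9.928704*l^8 - 4.680192*l^7 - 52.15004*l^6 + 27.238104*l^5 + 88.613856*l^4 - 107.759592*l^3 + 43.793568*l^2 - 7.556328*l + 0.474552)
(2) = (-12.3312*c - 1.8984)/(3.67*c^2 + 1.13*c - 0.97)^2
(3) = 4*k^3 + 33*k^2 + 44*k - 96
(4) = (12*exp(3*n) - 126*exp(2*n) + 12*exp(n) + 2016)*exp(n)/(exp(6*n) - 42*exp(5*n) + 732*exp(4*n) - 6776*exp(3*n) + 35136*exp(2*n) - 96768*exp(n) + 110592)
(5) = 6*d^2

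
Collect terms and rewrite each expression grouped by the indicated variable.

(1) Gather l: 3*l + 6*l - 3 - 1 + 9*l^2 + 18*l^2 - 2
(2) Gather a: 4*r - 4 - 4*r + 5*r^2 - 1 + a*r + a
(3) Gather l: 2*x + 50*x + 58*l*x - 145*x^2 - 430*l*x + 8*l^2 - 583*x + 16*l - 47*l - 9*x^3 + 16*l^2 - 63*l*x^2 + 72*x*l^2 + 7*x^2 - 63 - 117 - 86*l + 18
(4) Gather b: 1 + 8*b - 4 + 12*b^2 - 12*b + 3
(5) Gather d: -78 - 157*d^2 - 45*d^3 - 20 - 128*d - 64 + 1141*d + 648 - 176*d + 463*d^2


(1) = 27*l^2 + 9*l - 6
(2) = a*(r + 1) + 5*r^2 - 5
(3) = l^2*(72*x + 24) + l*(-63*x^2 - 372*x - 117) - 9*x^3 - 138*x^2 - 531*x - 162
(4) = 12*b^2 - 4*b
(5) = -45*d^3 + 306*d^2 + 837*d + 486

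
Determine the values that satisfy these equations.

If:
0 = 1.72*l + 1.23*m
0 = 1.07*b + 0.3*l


Then:
b = 0.200499891327972*m
l = -0.715116279069767*m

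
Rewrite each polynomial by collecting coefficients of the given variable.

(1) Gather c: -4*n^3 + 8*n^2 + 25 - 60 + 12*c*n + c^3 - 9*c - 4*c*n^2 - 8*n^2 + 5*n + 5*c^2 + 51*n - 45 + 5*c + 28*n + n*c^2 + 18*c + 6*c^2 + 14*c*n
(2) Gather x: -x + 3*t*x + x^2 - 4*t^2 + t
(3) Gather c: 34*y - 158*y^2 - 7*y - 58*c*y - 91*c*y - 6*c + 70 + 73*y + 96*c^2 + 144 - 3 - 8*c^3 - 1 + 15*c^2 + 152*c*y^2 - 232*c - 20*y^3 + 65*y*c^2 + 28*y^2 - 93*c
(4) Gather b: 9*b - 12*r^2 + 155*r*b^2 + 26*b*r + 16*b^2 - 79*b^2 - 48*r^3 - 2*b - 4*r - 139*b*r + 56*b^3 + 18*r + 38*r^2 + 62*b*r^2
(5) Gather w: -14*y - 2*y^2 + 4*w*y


(1) = c^3 + c^2*(n + 11) + c*(-4*n^2 + 26*n + 14) - 4*n^3 + 84*n - 80
(2) = -4*t^2 + t + x^2 + x*(3*t - 1)
(3) = -8*c^3 + c^2*(65*y + 111) + c*(152*y^2 - 149*y - 331) - 20*y^3 - 130*y^2 + 100*y + 210
(4) = 56*b^3 + b^2*(155*r - 63) + b*(62*r^2 - 113*r + 7) - 48*r^3 + 26*r^2 + 14*r
(5) = 4*w*y - 2*y^2 - 14*y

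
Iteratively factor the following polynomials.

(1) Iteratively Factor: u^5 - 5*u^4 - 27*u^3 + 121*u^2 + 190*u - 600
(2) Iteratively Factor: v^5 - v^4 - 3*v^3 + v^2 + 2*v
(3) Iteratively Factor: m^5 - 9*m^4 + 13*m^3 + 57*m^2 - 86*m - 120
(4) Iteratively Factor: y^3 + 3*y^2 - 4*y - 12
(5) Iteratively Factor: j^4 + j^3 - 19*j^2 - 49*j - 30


(1) = (u - 2)*(u^4 - 3*u^3 - 33*u^2 + 55*u + 300) = (u - 5)*(u - 2)*(u^3 + 2*u^2 - 23*u - 60) = (u - 5)^2*(u - 2)*(u^2 + 7*u + 12) = (u - 5)^2*(u - 2)*(u + 4)*(u + 3)
(2) = (v + 1)*(v^4 - 2*v^3 - v^2 + 2*v) = (v - 2)*(v + 1)*(v^3 - v) = (v - 2)*(v - 1)*(v + 1)*(v^2 + v) = v*(v - 2)*(v - 1)*(v + 1)*(v + 1)
(3) = (m + 2)*(m^4 - 11*m^3 + 35*m^2 - 13*m - 60) = (m - 5)*(m + 2)*(m^3 - 6*m^2 + 5*m + 12) = (m - 5)*(m + 1)*(m + 2)*(m^2 - 7*m + 12) = (m - 5)*(m - 3)*(m + 1)*(m + 2)*(m - 4)
(4) = (y - 2)*(y^2 + 5*y + 6) = (y - 2)*(y + 2)*(y + 3)
(5) = (j - 5)*(j^3 + 6*j^2 + 11*j + 6) = (j - 5)*(j + 3)*(j^2 + 3*j + 2) = (j - 5)*(j + 2)*(j + 3)*(j + 1)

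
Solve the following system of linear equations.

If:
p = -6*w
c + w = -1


Then:
c = -w - 1
p = -6*w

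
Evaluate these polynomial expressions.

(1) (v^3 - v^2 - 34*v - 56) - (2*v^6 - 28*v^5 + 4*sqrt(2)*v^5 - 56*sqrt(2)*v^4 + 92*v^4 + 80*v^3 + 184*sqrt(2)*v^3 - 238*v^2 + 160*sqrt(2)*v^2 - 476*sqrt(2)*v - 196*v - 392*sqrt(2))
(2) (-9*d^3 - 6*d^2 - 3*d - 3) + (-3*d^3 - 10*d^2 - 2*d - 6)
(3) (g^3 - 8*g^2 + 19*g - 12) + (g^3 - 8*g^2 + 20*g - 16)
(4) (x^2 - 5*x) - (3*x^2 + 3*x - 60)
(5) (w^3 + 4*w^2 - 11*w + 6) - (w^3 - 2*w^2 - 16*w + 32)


(1) = -2*v^6 - 4*sqrt(2)*v^5 + 28*v^5 - 92*v^4 + 56*sqrt(2)*v^4 - 184*sqrt(2)*v^3 - 79*v^3 - 160*sqrt(2)*v^2 + 237*v^2 + 162*v + 476*sqrt(2)*v - 56 + 392*sqrt(2)
(2) = -12*d^3 - 16*d^2 - 5*d - 9
(3) = 2*g^3 - 16*g^2 + 39*g - 28
(4) = -2*x^2 - 8*x + 60
(5) = 6*w^2 + 5*w - 26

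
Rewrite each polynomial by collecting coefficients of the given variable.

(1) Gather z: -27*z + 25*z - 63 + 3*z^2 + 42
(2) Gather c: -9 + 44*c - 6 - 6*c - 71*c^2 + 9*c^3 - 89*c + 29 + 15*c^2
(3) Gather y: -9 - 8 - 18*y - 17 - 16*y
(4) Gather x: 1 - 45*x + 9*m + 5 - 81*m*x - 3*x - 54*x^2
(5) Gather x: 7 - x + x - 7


(1) = 3*z^2 - 2*z - 21
(2) = 9*c^3 - 56*c^2 - 51*c + 14
(3) = -34*y - 34
(4) = 9*m - 54*x^2 + x*(-81*m - 48) + 6
(5) = 0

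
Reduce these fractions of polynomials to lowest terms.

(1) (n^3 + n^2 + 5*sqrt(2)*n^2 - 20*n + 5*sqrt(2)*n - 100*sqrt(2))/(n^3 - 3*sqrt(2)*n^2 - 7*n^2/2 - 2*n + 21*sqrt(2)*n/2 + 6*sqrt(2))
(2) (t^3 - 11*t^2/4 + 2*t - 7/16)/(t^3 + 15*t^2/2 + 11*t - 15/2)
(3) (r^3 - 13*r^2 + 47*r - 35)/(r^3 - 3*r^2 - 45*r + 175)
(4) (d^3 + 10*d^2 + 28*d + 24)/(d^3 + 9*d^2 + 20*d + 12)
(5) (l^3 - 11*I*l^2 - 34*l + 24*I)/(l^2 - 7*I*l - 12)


(1) = (2*n^2 + n*(10 + 10*sqrt(2)) + 50*sqrt(2))/(2*n^2 + n*(1 - 6*sqrt(2)) - 3*sqrt(2))
(2) = (8*t^2 - 18*t + 7)/(8*t^2 + 64*t + 120)
(3) = (r^2 - 8*r + 7)/(r^2 + 2*r - 35)
(4) = (d + 2)/(d + 1)
(5) = (l^2 - 7*I*l - 6)/(l - 3*I)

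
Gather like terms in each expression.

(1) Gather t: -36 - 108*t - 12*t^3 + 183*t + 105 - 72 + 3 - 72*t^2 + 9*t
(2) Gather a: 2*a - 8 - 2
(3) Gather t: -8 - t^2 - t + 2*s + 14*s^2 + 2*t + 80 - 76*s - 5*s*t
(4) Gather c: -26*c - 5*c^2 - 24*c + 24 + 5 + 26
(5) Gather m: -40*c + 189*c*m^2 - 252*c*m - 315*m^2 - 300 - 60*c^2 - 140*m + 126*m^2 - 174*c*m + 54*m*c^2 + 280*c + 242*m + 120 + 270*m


(1) = -12*t^3 - 72*t^2 + 84*t
(2) = 2*a - 10
(3) = 14*s^2 - 74*s - t^2 + t*(1 - 5*s) + 72
(4) = -5*c^2 - 50*c + 55
(5) = -60*c^2 + 240*c + m^2*(189*c - 189) + m*(54*c^2 - 426*c + 372) - 180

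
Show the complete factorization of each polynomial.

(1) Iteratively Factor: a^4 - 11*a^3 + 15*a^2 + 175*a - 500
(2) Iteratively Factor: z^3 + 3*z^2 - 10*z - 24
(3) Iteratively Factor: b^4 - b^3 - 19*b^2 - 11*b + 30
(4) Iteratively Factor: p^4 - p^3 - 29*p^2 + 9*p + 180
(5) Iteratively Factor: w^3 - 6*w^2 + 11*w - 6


(1) = (a - 5)*(a^3 - 6*a^2 - 15*a + 100) = (a - 5)^2*(a^2 - a - 20) = (a - 5)^3*(a + 4)
(2) = (z + 4)*(z^2 - z - 6) = (z + 2)*(z + 4)*(z - 3)
(3) = (b - 1)*(b^3 - 19*b - 30) = (b - 5)*(b - 1)*(b^2 + 5*b + 6) = (b - 5)*(b - 1)*(b + 2)*(b + 3)
(4) = (p - 3)*(p^3 + 2*p^2 - 23*p - 60) = (p - 5)*(p - 3)*(p^2 + 7*p + 12) = (p - 5)*(p - 3)*(p + 3)*(p + 4)
(5) = (w - 2)*(w^2 - 4*w + 3) = (w - 3)*(w - 2)*(w - 1)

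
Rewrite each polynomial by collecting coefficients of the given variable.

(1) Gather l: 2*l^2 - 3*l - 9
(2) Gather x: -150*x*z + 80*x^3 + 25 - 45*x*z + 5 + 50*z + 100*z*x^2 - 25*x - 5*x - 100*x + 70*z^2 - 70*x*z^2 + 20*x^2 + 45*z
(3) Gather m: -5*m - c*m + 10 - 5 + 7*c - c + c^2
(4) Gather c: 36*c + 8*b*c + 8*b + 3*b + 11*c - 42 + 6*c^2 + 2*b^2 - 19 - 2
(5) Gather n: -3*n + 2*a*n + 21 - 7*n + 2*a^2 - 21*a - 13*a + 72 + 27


(1) = 2*l^2 - 3*l - 9
(2) = 80*x^3 + x^2*(100*z + 20) + x*(-70*z^2 - 195*z - 130) + 70*z^2 + 95*z + 30
(3) = c^2 + 6*c + m*(-c - 5) + 5
(4) = 2*b^2 + 11*b + 6*c^2 + c*(8*b + 47) - 63
(5) = 2*a^2 - 34*a + n*(2*a - 10) + 120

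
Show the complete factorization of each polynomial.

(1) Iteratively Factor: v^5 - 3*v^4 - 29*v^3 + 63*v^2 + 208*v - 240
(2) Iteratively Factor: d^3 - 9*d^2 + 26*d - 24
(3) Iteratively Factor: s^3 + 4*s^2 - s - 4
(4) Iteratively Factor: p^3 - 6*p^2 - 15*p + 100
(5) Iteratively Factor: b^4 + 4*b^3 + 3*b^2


(1) = (v + 3)*(v^4 - 6*v^3 - 11*v^2 + 96*v - 80) = (v - 4)*(v + 3)*(v^3 - 2*v^2 - 19*v + 20) = (v - 4)*(v + 3)*(v + 4)*(v^2 - 6*v + 5) = (v - 4)*(v - 1)*(v + 3)*(v + 4)*(v - 5)
(2) = (d - 4)*(d^2 - 5*d + 6) = (d - 4)*(d - 3)*(d - 2)
(3) = (s + 1)*(s^2 + 3*s - 4) = (s - 1)*(s + 1)*(s + 4)
(4) = (p - 5)*(p^2 - p - 20) = (p - 5)^2*(p + 4)
(5) = (b)*(b^3 + 4*b^2 + 3*b) = b*(b + 1)*(b^2 + 3*b) = b*(b + 1)*(b + 3)*(b)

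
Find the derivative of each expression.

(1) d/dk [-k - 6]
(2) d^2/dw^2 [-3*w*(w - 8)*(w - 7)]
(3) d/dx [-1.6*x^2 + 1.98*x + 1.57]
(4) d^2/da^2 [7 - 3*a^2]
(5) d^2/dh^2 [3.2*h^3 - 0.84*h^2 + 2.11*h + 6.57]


(1) = -1
(2) = 90 - 18*w
(3) = 1.98 - 3.2*x
(4) = -6
(5) = 19.2*h - 1.68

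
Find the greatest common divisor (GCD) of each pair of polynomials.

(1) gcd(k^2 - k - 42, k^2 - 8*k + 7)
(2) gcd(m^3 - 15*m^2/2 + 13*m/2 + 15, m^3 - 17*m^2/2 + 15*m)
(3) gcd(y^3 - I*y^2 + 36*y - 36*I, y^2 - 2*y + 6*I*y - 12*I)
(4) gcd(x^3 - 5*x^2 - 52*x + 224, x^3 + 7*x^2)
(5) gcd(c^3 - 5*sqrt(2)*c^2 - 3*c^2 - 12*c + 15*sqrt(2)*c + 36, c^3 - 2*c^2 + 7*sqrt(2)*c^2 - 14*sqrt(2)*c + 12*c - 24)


(1) = gcd((k - 7)*(k + 6), (k - 7)*(k - 1)) = k - 7
(2) = m^2 - 17*m/2 + 15
(3) = gcd((y - 6*I)*(y - I)*(y + 6*I), (y - 2)*(y + 6*I)) = y + 6*I
(4) = gcd((x - 8)*(x - 4)*(x + 7), x^2*(x + 7)) = x + 7
(5) = gcd((c - 3)*(c - 6*sqrt(2))*(c + sqrt(2)), (c - 2)*(c + sqrt(2))*(c + 6*sqrt(2))) = c + sqrt(2)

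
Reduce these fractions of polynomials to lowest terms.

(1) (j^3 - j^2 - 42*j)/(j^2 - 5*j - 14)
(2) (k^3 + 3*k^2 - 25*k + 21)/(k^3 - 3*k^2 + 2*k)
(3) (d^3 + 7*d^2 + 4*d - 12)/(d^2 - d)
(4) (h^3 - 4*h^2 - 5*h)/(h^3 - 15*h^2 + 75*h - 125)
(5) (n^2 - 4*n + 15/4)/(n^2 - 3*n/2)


(1) = (j^2 + 6*j)/(j + 2)
(2) = (k^2 + 4*k - 21)/(k^2 - 2*k)
(3) = (d^2 + 8*d + 12)/d
(4) = (h^2 + h)/(h^2 - 10*h + 25)
(5) = (2*n - 5)/(2*n)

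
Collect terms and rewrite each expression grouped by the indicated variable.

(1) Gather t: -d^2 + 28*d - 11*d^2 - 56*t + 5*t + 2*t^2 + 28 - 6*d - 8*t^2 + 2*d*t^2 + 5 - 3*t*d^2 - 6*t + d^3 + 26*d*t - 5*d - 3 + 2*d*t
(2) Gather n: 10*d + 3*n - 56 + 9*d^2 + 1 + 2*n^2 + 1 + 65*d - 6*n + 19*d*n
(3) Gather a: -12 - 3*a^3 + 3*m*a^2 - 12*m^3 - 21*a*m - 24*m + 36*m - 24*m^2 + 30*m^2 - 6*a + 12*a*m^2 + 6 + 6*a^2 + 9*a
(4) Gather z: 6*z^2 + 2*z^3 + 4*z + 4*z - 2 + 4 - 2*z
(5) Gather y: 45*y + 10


(1) = d^3 - 12*d^2 + 17*d + t^2*(2*d - 6) + t*(-3*d^2 + 28*d - 57) + 30
(2) = 9*d^2 + 75*d + 2*n^2 + n*(19*d - 3) - 54
(3) = -3*a^3 + a^2*(3*m + 6) + a*(12*m^2 - 21*m + 3) - 12*m^3 + 6*m^2 + 12*m - 6
(4) = 2*z^3 + 6*z^2 + 6*z + 2
(5) = 45*y + 10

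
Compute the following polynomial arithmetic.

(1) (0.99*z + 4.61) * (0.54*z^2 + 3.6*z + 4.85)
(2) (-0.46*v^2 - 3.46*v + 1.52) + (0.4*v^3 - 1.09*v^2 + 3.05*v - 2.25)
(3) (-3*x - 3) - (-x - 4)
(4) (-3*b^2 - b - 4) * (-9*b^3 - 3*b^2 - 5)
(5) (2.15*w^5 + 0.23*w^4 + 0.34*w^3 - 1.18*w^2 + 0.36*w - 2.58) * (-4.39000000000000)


(1) = 0.5346*z^3 + 6.0534*z^2 + 21.3975*z + 22.3585
(2) = 0.4*v^3 - 1.55*v^2 - 0.41*v - 0.73
(3) = 1 - 2*x
(4) = 27*b^5 + 18*b^4 + 39*b^3 + 27*b^2 + 5*b + 20
(5) = -9.4385*w^5 - 1.0097*w^4 - 1.4926*w^3 + 5.1802*w^2 - 1.5804*w + 11.3262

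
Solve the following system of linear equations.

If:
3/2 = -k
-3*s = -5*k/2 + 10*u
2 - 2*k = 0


Then:
No Solution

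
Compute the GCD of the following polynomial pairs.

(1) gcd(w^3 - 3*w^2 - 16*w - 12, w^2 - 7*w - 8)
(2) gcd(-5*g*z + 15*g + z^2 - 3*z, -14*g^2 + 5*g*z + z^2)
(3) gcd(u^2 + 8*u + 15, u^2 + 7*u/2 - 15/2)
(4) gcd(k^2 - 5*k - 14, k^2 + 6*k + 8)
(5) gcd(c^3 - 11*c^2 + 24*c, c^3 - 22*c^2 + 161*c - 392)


(1) = w + 1
(2) = 1
(3) = gcd((u + 3)*(u + 5), (u - 3/2)*(u + 5)) = u + 5
(4) = gcd((k - 7)*(k + 2), (k + 2)*(k + 4)) = k + 2
(5) = gcd(c*(c - 8)*(c - 3), (c - 8)*(c - 7)^2) = c - 8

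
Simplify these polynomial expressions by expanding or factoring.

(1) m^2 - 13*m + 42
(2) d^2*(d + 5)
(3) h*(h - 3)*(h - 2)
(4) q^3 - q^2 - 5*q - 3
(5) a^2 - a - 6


(1) = (m - 7)*(m - 6)
(2) = d^3 + 5*d^2
(3) = h^3 - 5*h^2 + 6*h
(4) = (q - 3)*(q + 1)^2
(5) = (a - 3)*(a + 2)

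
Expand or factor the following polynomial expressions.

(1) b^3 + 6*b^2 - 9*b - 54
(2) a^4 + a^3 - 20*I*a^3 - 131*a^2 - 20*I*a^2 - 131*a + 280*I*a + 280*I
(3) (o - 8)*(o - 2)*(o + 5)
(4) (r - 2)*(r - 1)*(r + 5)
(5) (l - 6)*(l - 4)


(1) = (b - 3)*(b + 3)*(b + 6)
(2) = (a + 1)*(a - 8*I)*(a - 7*I)*(a - 5*I)
(3) = o^3 - 5*o^2 - 34*o + 80
(4) = r^3 + 2*r^2 - 13*r + 10
(5) = l^2 - 10*l + 24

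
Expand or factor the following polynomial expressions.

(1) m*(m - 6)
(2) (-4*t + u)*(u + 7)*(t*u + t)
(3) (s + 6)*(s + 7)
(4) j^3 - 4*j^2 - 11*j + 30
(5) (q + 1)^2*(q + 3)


(1) = m^2 - 6*m
(2) = -4*t^2*u^2 - 32*t^2*u - 28*t^2 + t*u^3 + 8*t*u^2 + 7*t*u
(3) = s^2 + 13*s + 42
(4) = (j - 5)*(j - 2)*(j + 3)
(5) = q^3 + 5*q^2 + 7*q + 3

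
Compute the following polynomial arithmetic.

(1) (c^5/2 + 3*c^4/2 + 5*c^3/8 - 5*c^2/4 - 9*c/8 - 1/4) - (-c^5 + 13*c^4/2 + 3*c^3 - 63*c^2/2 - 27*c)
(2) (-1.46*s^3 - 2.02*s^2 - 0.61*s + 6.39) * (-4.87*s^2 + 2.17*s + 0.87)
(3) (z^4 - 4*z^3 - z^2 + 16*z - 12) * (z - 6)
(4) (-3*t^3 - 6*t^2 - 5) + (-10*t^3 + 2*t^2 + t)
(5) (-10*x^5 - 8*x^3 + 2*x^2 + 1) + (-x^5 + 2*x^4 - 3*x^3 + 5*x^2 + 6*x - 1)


(1) = 3*c^5/2 - 5*c^4 - 19*c^3/8 + 121*c^2/4 + 207*c/8 - 1/4
(2) = 7.1102*s^5 + 6.6692*s^4 - 2.6829*s^3 - 34.2004*s^2 + 13.3356*s + 5.5593
(3) = z^5 - 10*z^4 + 23*z^3 + 22*z^2 - 108*z + 72
(4) = -13*t^3 - 4*t^2 + t - 5
(5) = -11*x^5 + 2*x^4 - 11*x^3 + 7*x^2 + 6*x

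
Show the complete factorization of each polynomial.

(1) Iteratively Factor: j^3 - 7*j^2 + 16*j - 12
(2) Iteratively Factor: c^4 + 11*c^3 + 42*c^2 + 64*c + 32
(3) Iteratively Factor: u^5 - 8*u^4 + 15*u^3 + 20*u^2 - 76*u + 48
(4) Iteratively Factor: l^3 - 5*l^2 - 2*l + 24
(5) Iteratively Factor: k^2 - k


(1) = (j - 2)*(j^2 - 5*j + 6) = (j - 2)^2*(j - 3)
(2) = (c + 4)*(c^3 + 7*c^2 + 14*c + 8) = (c + 4)^2*(c^2 + 3*c + 2) = (c + 1)*(c + 4)^2*(c + 2)
(3) = (u - 3)*(u^4 - 5*u^3 + 20*u - 16) = (u - 3)*(u - 2)*(u^3 - 3*u^2 - 6*u + 8) = (u - 4)*(u - 3)*(u - 2)*(u^2 + u - 2) = (u - 4)*(u - 3)*(u - 2)*(u + 2)*(u - 1)
(4) = (l - 3)*(l^2 - 2*l - 8) = (l - 3)*(l + 2)*(l - 4)
(5) = (k)*(k - 1)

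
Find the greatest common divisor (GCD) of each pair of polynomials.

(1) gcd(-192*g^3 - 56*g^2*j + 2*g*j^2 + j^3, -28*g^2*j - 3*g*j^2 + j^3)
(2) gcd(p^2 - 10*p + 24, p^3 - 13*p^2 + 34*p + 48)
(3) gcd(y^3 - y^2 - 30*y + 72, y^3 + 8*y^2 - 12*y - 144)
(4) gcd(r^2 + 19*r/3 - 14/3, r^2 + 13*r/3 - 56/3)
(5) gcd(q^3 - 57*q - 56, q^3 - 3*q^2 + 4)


(1) = 4*g + j
(2) = p - 6
(3) = gcd((y - 4)*(y - 3)*(y + 6), (y - 4)*(y + 6)^2) = y^2 + 2*y - 24
(4) = r + 7
(5) = q + 1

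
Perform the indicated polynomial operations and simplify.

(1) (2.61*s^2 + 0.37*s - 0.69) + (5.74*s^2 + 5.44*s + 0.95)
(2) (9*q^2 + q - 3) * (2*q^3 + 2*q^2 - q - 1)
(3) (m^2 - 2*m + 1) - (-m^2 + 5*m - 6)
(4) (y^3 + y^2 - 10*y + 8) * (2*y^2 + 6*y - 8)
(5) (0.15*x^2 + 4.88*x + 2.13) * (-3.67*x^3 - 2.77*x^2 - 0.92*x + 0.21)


(1) = 8.35*s^2 + 5.81*s + 0.26
(2) = 18*q^5 + 20*q^4 - 13*q^3 - 16*q^2 + 2*q + 3
(3) = 2*m^2 - 7*m + 7
(4) = 2*y^5 + 8*y^4 - 22*y^3 - 52*y^2 + 128*y - 64
(5) = -0.5505*x^5 - 18.3251*x^4 - 21.4727*x^3 - 10.3582*x^2 - 0.9348*x + 0.4473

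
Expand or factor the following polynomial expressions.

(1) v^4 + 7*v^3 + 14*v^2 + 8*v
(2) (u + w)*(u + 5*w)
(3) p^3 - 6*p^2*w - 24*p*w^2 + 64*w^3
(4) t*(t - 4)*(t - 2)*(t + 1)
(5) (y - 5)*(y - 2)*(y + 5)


(1) = v*(v + 1)*(v + 2)*(v + 4)
(2) = u^2 + 6*u*w + 5*w^2
(3) = (p - 8*w)*(p - 2*w)*(p + 4*w)
(4) = t^4 - 5*t^3 + 2*t^2 + 8*t
(5) = y^3 - 2*y^2 - 25*y + 50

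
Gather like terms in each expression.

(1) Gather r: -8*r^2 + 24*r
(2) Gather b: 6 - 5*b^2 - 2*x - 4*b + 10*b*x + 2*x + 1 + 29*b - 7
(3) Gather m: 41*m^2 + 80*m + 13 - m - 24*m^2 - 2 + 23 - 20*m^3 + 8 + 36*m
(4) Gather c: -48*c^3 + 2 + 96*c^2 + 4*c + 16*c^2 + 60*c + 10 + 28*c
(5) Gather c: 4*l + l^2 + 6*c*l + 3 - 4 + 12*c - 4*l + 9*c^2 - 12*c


(1) = -8*r^2 + 24*r
(2) = -5*b^2 + b*(10*x + 25)
(3) = -20*m^3 + 17*m^2 + 115*m + 42
(4) = -48*c^3 + 112*c^2 + 92*c + 12
(5) = 9*c^2 + 6*c*l + l^2 - 1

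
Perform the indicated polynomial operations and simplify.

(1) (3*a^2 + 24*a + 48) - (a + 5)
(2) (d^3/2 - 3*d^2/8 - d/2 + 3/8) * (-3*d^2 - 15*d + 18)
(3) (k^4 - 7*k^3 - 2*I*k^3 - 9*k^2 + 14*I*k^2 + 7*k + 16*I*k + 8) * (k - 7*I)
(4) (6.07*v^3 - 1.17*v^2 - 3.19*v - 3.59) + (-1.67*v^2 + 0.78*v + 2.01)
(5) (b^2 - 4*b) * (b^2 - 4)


(1) = 3*a^2 + 23*a + 43
(2) = -3*d^5/2 - 51*d^4/8 + 129*d^3/8 - 3*d^2/8 - 117*d/8 + 27/4
(3) = k^5 - 7*k^4 - 9*I*k^4 - 23*k^3 + 63*I*k^3 + 105*k^2 + 79*I*k^2 + 120*k - 49*I*k - 56*I
(4) = 6.07*v^3 - 2.84*v^2 - 2.41*v - 1.58
(5) = b^4 - 4*b^3 - 4*b^2 + 16*b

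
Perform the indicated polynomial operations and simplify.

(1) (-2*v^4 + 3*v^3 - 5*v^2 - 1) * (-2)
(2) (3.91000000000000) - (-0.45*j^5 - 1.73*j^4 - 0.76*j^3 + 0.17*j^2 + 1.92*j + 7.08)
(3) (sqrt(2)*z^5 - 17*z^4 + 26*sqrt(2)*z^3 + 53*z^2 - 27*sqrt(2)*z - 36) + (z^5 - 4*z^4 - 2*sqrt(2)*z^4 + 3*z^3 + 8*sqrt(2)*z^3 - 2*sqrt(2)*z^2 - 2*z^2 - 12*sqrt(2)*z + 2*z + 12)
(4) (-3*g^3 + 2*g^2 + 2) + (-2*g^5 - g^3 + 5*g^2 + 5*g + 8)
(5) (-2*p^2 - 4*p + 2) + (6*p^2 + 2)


(1) = 4*v^4 - 6*v^3 + 10*v^2 + 2
(2) = 0.45*j^5 + 1.73*j^4 + 0.76*j^3 - 0.17*j^2 - 1.92*j - 3.17
(3) = z^5 + sqrt(2)*z^5 - 21*z^4 - 2*sqrt(2)*z^4 + 3*z^3 + 34*sqrt(2)*z^3 - 2*sqrt(2)*z^2 + 51*z^2 - 39*sqrt(2)*z + 2*z - 24
(4) = -2*g^5 - 4*g^3 + 7*g^2 + 5*g + 10
(5) = 4*p^2 - 4*p + 4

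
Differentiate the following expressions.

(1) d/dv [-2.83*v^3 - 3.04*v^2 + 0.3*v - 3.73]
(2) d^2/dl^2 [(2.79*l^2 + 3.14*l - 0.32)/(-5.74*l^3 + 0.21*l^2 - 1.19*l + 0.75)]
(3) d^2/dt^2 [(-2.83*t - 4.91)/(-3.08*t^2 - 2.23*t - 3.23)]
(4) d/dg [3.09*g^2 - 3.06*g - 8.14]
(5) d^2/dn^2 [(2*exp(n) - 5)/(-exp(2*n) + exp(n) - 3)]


(1) = -8.49*v^2 - 6.08*v + 0.3
(2) = (-183.847608*l^6 - 620.732784*l^5 + 263.572764*l^4 - 133.10017*l^3 - 146.376426*l^2 + 10.753092*l - 7.938146)/(189.119224*l^9 - 20.756988*l^8 + 118.382334*l^7 - 82.747917*l^6 + 29.966979*l^5 - 31.729068*l^4 + 12.495959*l^3 - 3.5406*l^2 + 2.008125*l - 0.421875)
(3) = ((2.83*t + 4.91)*(6.16*t + 2.23)*(12.32*t + 4.46) - (52.2984*t + 42.8674)*(3.08*t^2 + 2.23*t + 3.23))/(3.08*t^2 + 2.23*t + 3.23)^3
(4) = 6.18*g - 3.06
(5) = (-2*exp(4*n) + 18*exp(3*n) + 21*exp(2*n) - 61*exp(n) - 3)*exp(n)/(exp(6*n) - 3*exp(5*n) + 12*exp(4*n) - 19*exp(3*n) + 36*exp(2*n) - 27*exp(n) + 27)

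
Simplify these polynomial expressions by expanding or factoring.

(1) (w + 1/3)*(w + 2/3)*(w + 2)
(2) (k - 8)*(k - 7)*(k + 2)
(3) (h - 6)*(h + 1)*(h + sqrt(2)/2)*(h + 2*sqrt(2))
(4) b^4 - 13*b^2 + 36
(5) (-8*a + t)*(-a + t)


(1) = w^3 + 3*w^2 + 20*w/9 + 4/9
(2) = k^3 - 13*k^2 + 26*k + 112
(3) = h^4 - 5*h^3 + 5*sqrt(2)*h^3/2 - 25*sqrt(2)*h^2/2 - 4*h^2 - 15*sqrt(2)*h - 10*h - 12
(4) = (b - 3)*(b - 2)*(b + 2)*(b + 3)
(5) = 8*a^2 - 9*a*t + t^2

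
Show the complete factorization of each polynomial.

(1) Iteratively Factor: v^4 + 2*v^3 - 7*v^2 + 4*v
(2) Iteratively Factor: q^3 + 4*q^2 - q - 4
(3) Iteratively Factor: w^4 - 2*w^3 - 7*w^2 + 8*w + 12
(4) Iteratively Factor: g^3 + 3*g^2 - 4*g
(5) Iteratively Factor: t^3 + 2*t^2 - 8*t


(1) = (v)*(v^3 + 2*v^2 - 7*v + 4) = v*(v - 1)*(v^2 + 3*v - 4) = v*(v - 1)^2*(v + 4)
(2) = (q + 4)*(q^2 - 1) = (q - 1)*(q + 4)*(q + 1)
(3) = (w + 2)*(w^3 - 4*w^2 + w + 6) = (w - 3)*(w + 2)*(w^2 - w - 2) = (w - 3)*(w - 2)*(w + 2)*(w + 1)
(4) = (g)*(g^2 + 3*g - 4) = g*(g + 4)*(g - 1)
(5) = (t)*(t^2 + 2*t - 8) = t*(t - 2)*(t + 4)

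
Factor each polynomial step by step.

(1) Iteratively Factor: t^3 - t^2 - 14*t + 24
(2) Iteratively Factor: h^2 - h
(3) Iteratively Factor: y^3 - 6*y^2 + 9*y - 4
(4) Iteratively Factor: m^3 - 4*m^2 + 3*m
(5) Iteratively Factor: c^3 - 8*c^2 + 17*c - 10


(1) = (t - 3)*(t^2 + 2*t - 8) = (t - 3)*(t + 4)*(t - 2)
(2) = (h)*(h - 1)
(3) = (y - 4)*(y^2 - 2*y + 1) = (y - 4)*(y - 1)*(y - 1)
(4) = (m)*(m^2 - 4*m + 3) = m*(m - 3)*(m - 1)
(5) = (c - 2)*(c^2 - 6*c + 5) = (c - 5)*(c - 2)*(c - 1)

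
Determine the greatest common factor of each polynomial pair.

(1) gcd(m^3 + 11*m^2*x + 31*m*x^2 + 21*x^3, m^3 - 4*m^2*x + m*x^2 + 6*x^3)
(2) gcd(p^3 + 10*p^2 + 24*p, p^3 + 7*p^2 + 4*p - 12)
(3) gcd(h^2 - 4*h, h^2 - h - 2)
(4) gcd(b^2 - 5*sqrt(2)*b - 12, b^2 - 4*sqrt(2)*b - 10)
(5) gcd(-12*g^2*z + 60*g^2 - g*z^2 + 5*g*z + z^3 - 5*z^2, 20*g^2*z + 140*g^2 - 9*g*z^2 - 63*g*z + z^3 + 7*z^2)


(1) = gcd((m + x)*(m + 3*x)*(m + 7*x), (m - 3*x)*(m - 2*x)*(m + x)) = m + x
(2) = p + 6
(3) = 1
(4) = gcd((b - 6*sqrt(2))*(b + sqrt(2)), (b - 5*sqrt(2))*(b + sqrt(2))) = b + sqrt(2)
(5) = -4*g + z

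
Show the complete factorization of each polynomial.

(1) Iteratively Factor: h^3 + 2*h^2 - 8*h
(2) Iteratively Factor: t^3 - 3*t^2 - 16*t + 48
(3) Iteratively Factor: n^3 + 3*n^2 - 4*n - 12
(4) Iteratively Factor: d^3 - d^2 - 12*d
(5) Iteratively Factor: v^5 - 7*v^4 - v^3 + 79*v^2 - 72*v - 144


(1) = (h + 4)*(h^2 - 2*h) = h*(h + 4)*(h - 2)
(2) = (t + 4)*(t^2 - 7*t + 12) = (t - 3)*(t + 4)*(t - 4)
(3) = (n + 2)*(n^2 + n - 6) = (n - 2)*(n + 2)*(n + 3)
(4) = (d - 4)*(d^2 + 3*d) = (d - 4)*(d + 3)*(d)
(5) = (v - 3)*(v^4 - 4*v^3 - 13*v^2 + 40*v + 48) = (v - 4)*(v - 3)*(v^3 - 13*v - 12) = (v - 4)*(v - 3)*(v + 1)*(v^2 - v - 12) = (v - 4)^2*(v - 3)*(v + 1)*(v + 3)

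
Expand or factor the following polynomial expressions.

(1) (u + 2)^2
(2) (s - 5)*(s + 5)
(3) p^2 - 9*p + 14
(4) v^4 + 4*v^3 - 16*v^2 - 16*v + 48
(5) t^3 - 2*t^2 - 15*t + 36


(1) = u^2 + 4*u + 4
(2) = s^2 - 25
(3) = (p - 7)*(p - 2)
(4) = (v - 2)^2*(v + 2)*(v + 6)
(5) = (t - 3)^2*(t + 4)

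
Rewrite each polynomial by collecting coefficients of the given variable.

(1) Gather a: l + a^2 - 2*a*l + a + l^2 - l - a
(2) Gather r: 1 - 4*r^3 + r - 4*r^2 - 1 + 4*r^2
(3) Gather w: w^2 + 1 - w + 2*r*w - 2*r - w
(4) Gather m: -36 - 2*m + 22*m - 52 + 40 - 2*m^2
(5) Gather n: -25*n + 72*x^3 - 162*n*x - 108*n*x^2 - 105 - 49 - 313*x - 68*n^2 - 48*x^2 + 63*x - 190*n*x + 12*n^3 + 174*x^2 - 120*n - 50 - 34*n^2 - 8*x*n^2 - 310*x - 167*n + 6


(1) = a^2 - 2*a*l + l^2
(2) = -4*r^3 + r
(3) = -2*r + w^2 + w*(2*r - 2) + 1
(4) = -2*m^2 + 20*m - 48
(5) = 12*n^3 + n^2*(-8*x - 102) + n*(-108*x^2 - 352*x - 312) + 72*x^3 + 126*x^2 - 560*x - 198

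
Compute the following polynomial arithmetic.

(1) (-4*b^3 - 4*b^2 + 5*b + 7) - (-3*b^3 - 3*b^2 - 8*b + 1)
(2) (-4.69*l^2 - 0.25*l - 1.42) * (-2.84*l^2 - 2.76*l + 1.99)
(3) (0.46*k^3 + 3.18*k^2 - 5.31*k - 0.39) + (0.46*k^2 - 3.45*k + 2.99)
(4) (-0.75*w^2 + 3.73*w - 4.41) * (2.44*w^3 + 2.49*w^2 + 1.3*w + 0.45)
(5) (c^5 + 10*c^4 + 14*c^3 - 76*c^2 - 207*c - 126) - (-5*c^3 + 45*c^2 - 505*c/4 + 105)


(1) = -b^3 - b^2 + 13*b + 6
(2) = 13.3196*l^4 + 13.6544*l^3 - 4.6103*l^2 + 3.4217*l - 2.8258
(3) = 0.46*k^3 + 3.64*k^2 - 8.76*k + 2.6
(4) = -1.83*w^5 + 7.2337*w^4 - 2.4477*w^3 - 6.4694*w^2 - 4.0545*w - 1.9845
(5) = c^5 + 10*c^4 + 19*c^3 - 121*c^2 - 323*c/4 - 231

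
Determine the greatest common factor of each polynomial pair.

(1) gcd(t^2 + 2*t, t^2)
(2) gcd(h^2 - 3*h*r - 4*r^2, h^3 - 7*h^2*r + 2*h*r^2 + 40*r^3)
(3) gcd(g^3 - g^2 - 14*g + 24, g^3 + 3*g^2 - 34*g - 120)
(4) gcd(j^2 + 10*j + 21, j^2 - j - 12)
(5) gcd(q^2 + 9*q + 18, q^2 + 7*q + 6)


(1) = t
(2) = gcd((h - 4*r)*(h + r), (h - 5*r)*(h - 4*r)*(h + 2*r)) = -h + 4*r
(3) = g + 4
(4) = j + 3
(5) = gcd((q + 3)*(q + 6), (q + 1)*(q + 6)) = q + 6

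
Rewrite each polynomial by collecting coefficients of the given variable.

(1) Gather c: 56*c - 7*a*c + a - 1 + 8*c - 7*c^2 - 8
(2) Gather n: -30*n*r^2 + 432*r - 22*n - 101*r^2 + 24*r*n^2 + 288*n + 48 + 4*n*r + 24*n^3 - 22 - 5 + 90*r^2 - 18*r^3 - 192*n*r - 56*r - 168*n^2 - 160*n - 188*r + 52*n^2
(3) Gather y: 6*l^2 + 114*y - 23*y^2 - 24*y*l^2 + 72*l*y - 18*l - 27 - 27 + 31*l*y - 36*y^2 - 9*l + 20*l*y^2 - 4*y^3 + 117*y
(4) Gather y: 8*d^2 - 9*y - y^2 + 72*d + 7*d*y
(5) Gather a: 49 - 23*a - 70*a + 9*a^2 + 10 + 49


(1) = a - 7*c^2 + c*(64 - 7*a) - 9
(2) = 24*n^3 + n^2*(24*r - 116) + n*(-30*r^2 - 188*r + 106) - 18*r^3 - 11*r^2 + 188*r + 21
(3) = 6*l^2 - 27*l - 4*y^3 + y^2*(20*l - 59) + y*(-24*l^2 + 103*l + 231) - 54
(4) = 8*d^2 + 72*d - y^2 + y*(7*d - 9)
(5) = 9*a^2 - 93*a + 108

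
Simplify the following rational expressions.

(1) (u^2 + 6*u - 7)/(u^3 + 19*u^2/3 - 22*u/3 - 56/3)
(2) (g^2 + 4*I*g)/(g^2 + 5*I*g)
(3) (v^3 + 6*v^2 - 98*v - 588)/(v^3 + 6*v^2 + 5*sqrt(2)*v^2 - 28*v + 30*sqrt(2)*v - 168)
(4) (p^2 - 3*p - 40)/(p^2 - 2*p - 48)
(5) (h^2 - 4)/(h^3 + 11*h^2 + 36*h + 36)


(1) = (3*u - 3)/(3*u^2 - 2*u - 8)
(2) = (g + 4*I)/(g + 5*I)
(3) = (v - 7*sqrt(2))/(v - 2*sqrt(2))
(4) = (p + 5)/(p + 6)
(5) = (h - 2)/(h^2 + 9*h + 18)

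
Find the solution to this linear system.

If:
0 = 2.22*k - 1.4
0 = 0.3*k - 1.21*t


Then:
k = 0.63
t = 0.16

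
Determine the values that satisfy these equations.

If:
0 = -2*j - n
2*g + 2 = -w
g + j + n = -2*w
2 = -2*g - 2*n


Then:
g = -9/7
j = -1/7
n = 2/7
w = 4/7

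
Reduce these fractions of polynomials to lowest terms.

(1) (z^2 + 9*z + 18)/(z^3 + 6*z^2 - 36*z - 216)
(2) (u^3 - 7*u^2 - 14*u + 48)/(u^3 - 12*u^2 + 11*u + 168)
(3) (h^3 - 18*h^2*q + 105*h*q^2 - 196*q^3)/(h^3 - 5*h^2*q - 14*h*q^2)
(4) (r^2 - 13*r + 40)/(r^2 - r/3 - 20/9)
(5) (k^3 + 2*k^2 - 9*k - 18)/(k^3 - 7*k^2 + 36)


(1) = (z + 3)/(z^2 - 36)
(2) = (u - 2)/(u - 7)
(3) = (h^2 - 11*h*q + 28*q^2)/(h^2 + 2*h*q)
(4) = (9*r^2 - 117*r + 360)/(9*r^2 - 3*r - 20)
(5) = (k + 3)/(k - 6)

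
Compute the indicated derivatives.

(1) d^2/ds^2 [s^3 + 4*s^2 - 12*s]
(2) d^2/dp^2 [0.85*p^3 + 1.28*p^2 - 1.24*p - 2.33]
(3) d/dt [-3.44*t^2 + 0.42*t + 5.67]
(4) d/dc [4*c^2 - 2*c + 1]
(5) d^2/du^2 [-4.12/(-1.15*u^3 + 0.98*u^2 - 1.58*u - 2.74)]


(1) = 6*s + 8
(2) = 5.1*p + 2.56
(3) = 0.42 - 6.88*t
(4) = 8*c - 2
(5) = ((8.0752 - 28.428*u)*(1.15*u^3 - 0.98*u^2 + 1.58*u + 2.74) + 4.12*(3.45*u^2 - 1.96*u + 1.58)*(6.9*u^2 - 3.92*u + 3.16))/(1.15*u^3 - 0.98*u^2 + 1.58*u + 2.74)^3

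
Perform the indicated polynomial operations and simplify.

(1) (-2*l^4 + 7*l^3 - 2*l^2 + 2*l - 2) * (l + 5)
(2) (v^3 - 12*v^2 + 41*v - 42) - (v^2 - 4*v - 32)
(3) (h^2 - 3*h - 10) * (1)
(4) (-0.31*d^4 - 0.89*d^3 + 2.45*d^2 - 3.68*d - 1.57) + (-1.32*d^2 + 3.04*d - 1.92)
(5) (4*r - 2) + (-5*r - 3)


(1) = -2*l^5 - 3*l^4 + 33*l^3 - 8*l^2 + 8*l - 10
(2) = v^3 - 13*v^2 + 45*v - 10
(3) = h^2 - 3*h - 10
(4) = -0.31*d^4 - 0.89*d^3 + 1.13*d^2 - 0.64*d - 3.49
(5) = -r - 5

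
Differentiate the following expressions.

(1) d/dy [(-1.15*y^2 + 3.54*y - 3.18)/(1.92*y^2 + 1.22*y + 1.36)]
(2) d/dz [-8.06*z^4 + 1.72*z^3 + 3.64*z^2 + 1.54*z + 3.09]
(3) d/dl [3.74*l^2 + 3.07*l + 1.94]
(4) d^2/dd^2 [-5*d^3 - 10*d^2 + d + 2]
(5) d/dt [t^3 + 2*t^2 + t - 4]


(1) = (-8.1998*y^2 + 9.0832*y + 8.694)/(3.6864*y^4 + 4.6848*y^3 + 6.7108*y^2 + 3.3184*y + 1.8496)
(2) = -32.24*z^3 + 5.16*z^2 + 7.28*z + 1.54
(3) = 7.48*l + 3.07
(4) = -30*d - 20
(5) = 3*t^2 + 4*t + 1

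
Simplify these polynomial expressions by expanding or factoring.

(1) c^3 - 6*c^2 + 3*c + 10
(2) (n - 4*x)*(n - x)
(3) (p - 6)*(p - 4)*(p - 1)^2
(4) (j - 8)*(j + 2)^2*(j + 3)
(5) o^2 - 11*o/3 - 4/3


(1) = (c - 5)*(c - 2)*(c + 1)
(2) = n^2 - 5*n*x + 4*x^2
(3) = p^4 - 12*p^3 + 45*p^2 - 58*p + 24
(4) = j^4 - j^3 - 40*j^2 - 116*j - 96
(5) = (o - 4)*(o + 1/3)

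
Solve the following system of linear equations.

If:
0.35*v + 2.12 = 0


Then:
v = -6.06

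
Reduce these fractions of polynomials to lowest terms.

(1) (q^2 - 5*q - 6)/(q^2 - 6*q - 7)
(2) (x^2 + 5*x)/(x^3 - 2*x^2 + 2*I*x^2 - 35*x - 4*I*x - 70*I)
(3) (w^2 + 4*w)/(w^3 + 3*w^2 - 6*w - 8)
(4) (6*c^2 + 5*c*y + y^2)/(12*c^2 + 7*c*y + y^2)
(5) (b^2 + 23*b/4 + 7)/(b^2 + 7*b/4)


(1) = (q - 6)/(q - 7)
(2) = x/(x^2 + x*(-7 + 2*I) - 14*I)
(3) = w/(w^2 - w - 2)
(4) = (2*c + y)/(4*c + y)
(5) = (b + 4)/b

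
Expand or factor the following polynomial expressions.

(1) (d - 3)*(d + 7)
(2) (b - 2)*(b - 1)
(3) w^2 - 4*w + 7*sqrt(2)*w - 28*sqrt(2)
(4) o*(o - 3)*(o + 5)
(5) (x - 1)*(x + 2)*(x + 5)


(1) = d^2 + 4*d - 21
(2) = b^2 - 3*b + 2
(3) = (w - 4)*(w + 7*sqrt(2))
(4) = o^3 + 2*o^2 - 15*o
(5) = x^3 + 6*x^2 + 3*x - 10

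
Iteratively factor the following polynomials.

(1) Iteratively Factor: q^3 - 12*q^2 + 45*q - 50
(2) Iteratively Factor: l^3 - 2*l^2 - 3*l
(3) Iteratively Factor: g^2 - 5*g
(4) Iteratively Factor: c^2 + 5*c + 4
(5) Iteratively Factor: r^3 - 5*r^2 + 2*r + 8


(1) = (q - 5)*(q^2 - 7*q + 10) = (q - 5)^2*(q - 2)
(2) = (l - 3)*(l^2 + l) = (l - 3)*(l + 1)*(l)
(3) = (g - 5)*(g)
(4) = (c + 1)*(c + 4)
(5) = (r - 2)*(r^2 - 3*r - 4) = (r - 4)*(r - 2)*(r + 1)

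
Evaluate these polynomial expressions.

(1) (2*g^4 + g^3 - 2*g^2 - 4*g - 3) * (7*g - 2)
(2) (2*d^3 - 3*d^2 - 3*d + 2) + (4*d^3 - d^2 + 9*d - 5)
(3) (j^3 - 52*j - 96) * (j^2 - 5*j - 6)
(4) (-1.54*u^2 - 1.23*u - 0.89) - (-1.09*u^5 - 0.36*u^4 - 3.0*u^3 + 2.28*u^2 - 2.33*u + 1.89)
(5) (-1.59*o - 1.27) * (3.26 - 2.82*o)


(1) = 14*g^5 + 3*g^4 - 16*g^3 - 24*g^2 - 13*g + 6
(2) = 6*d^3 - 4*d^2 + 6*d - 3
(3) = j^5 - 5*j^4 - 58*j^3 + 164*j^2 + 792*j + 576
(4) = 1.09*u^5 + 0.36*u^4 + 3.0*u^3 - 3.82*u^2 + 1.1*u - 2.78
(5) = 4.4838*o^2 - 1.602*o - 4.1402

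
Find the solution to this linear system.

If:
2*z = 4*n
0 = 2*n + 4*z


Then:
n = 0
z = 0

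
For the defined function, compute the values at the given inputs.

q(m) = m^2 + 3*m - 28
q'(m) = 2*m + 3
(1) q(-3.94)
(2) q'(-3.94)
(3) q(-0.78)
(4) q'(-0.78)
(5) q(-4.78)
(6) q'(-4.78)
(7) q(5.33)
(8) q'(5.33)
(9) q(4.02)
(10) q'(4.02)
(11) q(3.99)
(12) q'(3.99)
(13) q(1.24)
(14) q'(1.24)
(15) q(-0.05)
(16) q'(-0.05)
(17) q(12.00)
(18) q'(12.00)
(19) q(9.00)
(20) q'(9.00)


(1) = -24.30
(2) = -4.88
(3) = -29.73
(4) = 1.44
(5) = -19.49
(6) = -6.56
(7) = 16.40
(8) = 13.66
(9) = 0.22
(10) = 11.04
(11) = -0.11
(12) = 10.98
(13) = -22.74
(14) = 5.48
(15) = -28.15
(16) = 2.90
(17) = 152.00
(18) = 27.00
(19) = 80.00
(20) = 21.00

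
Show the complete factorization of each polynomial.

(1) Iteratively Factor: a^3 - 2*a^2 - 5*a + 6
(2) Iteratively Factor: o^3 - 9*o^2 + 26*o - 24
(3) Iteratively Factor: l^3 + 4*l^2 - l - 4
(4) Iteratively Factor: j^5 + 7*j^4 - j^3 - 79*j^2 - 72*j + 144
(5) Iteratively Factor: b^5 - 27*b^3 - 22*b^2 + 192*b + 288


(1) = (a - 1)*(a^2 - a - 6) = (a - 1)*(a + 2)*(a - 3)
(2) = (o - 2)*(o^2 - 7*o + 12) = (o - 4)*(o - 2)*(o - 3)
(3) = (l - 1)*(l^2 + 5*l + 4) = (l - 1)*(l + 1)*(l + 4)
(4) = (j - 1)*(j^4 + 8*j^3 + 7*j^2 - 72*j - 144) = (j - 1)*(j + 3)*(j^3 + 5*j^2 - 8*j - 48) = (j - 1)*(j + 3)*(j + 4)*(j^2 + j - 12) = (j - 3)*(j - 1)*(j + 3)*(j + 4)*(j + 4)
(5) = (b + 3)*(b^4 - 3*b^3 - 18*b^2 + 32*b + 96) = (b - 4)*(b + 3)*(b^3 + b^2 - 14*b - 24) = (b - 4)^2*(b + 3)*(b^2 + 5*b + 6) = (b - 4)^2*(b + 3)^2*(b + 2)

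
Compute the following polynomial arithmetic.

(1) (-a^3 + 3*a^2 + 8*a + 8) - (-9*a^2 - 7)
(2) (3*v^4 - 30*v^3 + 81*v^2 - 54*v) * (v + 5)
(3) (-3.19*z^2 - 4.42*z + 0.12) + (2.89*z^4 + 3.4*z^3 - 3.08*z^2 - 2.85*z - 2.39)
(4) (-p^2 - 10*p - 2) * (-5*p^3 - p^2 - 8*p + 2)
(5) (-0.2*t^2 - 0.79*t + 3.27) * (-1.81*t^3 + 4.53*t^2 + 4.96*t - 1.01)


(1) = -a^3 + 12*a^2 + 8*a + 15
(2) = 3*v^5 - 15*v^4 - 69*v^3 + 351*v^2 - 270*v
(3) = 2.89*z^4 + 3.4*z^3 - 6.27*z^2 - 7.27*z - 2.27
(4) = 5*p^5 + 51*p^4 + 28*p^3 + 80*p^2 - 4*p - 4
(5) = 0.362*t^5 + 0.5239*t^4 - 10.4894*t^3 + 11.0967*t^2 + 17.0171*t - 3.3027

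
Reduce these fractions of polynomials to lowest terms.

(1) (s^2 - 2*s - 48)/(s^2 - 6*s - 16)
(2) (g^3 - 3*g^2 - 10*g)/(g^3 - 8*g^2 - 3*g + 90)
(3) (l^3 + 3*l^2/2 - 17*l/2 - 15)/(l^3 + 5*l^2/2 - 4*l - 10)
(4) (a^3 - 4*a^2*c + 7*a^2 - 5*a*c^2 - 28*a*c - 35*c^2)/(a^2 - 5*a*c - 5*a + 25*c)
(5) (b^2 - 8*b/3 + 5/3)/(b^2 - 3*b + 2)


(1) = (s + 6)/(s + 2)
(2) = (g^2 + 2*g)/(g^2 - 3*g - 18)
(3) = (l - 3)/(l - 2)
(4) = (a^2 + a*c + 7*a + 7*c)/(a - 5)
(5) = (3*b - 5)/(3*b - 6)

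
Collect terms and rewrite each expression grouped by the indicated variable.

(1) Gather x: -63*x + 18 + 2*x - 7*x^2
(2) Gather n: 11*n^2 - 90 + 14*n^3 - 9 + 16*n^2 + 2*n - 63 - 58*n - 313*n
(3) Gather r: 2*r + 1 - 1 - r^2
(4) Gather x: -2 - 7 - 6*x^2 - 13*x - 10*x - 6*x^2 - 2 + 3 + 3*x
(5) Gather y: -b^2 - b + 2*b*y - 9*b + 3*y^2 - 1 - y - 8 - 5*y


(1) = -7*x^2 - 61*x + 18
(2) = 14*n^3 + 27*n^2 - 369*n - 162
(3) = -r^2 + 2*r
(4) = -12*x^2 - 20*x - 8
(5) = -b^2 - 10*b + 3*y^2 + y*(2*b - 6) - 9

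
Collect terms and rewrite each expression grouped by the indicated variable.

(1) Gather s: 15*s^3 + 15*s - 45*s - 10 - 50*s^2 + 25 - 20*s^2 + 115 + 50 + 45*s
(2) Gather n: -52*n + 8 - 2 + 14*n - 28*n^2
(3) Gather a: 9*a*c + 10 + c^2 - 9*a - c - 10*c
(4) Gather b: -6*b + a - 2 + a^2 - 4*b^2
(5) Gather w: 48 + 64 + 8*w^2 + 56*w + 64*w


(1) = 15*s^3 - 70*s^2 + 15*s + 180
(2) = -28*n^2 - 38*n + 6
(3) = a*(9*c - 9) + c^2 - 11*c + 10
(4) = a^2 + a - 4*b^2 - 6*b - 2
(5) = 8*w^2 + 120*w + 112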